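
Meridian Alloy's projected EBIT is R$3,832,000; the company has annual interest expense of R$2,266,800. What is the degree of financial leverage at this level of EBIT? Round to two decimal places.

Interest = R$2,266,800.00.
Degree of financial leverage = EBIT / (EBIT − interest) = R$3,832,000 / R$1,565,200.00 = 2.4482.

2.45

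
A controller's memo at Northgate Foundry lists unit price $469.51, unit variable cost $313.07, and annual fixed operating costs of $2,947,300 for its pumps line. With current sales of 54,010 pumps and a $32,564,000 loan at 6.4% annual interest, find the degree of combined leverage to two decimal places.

At 54,010 units, contribution = 54,010 × $156.44 = $8,449,324.40.
EBIT = $8,449,324.40 − $2,947,300 = $5,502,024.40. Interest = $2,084,096.00.
DOL = $8,449,324.40 ÷ $5,502,024.40 = 1.5357; DFL = $5,502,024.40 ÷ $3,417,928.40 = 1.6098.
DCL = DOL × DFL = 1.5357 × 1.6098 = 2.4722.

2.47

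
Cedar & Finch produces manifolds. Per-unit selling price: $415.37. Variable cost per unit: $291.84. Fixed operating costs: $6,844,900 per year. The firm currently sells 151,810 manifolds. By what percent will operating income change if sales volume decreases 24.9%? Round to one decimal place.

-39.2%

At 151,810 units, contribution = 151,810 × $123.53 = $18,753,089.30.
Subtracting fixed costs: EBIT = $18,753,089.30 − $6,844,900 = $11,908,189.30.
So DOL = total CM / EBIT = $18,753,089.30 / $11,908,189.30 = 1.5748.
So EBIT moves 1.5748 × (-24.9%) = -39.2%.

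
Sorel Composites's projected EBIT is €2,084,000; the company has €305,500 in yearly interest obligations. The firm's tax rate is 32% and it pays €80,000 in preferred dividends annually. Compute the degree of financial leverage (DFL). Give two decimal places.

Annual interest charges come to €305,500.00.
Preferred dividends grossed up pre-tax: €80,000 / (1 − 0.32) = €117,647.06.
DFL = EBIT ÷ [EBIT − I − D_p/(1−t)] = €2,084,000 ÷ [€2,084,000 − €305,500.00 − €117,647.06] = €2,084,000 ÷ €1,660,852.94 = 1.2548.

1.25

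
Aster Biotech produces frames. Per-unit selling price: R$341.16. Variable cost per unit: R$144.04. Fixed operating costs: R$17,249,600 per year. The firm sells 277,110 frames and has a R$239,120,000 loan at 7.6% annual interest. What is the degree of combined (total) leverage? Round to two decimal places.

At 277,110 units, contribution = 277,110 × R$197.12 = R$54,623,923.20.
Operating income = contribution − fixed costs = R$54,623,923.20 − R$17,249,600 = R$37,374,323.20. Interest = R$18,173,120.00, so EBIT − I = R$19,201,203.20.
Degree of total leverage = total CM / (EBIT − interest) = R$54,623,923.20 / R$19,201,203.20 = 2.8448.

2.84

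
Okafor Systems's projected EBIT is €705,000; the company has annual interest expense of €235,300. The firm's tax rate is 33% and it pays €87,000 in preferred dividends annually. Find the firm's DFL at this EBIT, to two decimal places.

2.07

Interest = €235,300.00.
Pre-tax preferred-dividend burden = €87,000 ÷ (1 − 0.33) = €129,850.75.
DFL = EBIT ÷ [EBIT − I − D_p/(1−t)] = €705,000 ÷ [€705,000 − €235,300.00 − €129,850.75] = €705,000 ÷ €339,849.25 = 2.0744.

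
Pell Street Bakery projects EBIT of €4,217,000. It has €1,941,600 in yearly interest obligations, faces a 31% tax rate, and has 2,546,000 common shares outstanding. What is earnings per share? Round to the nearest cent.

€0.62

Pre-tax income = €4,217,000 − €1,941,600.00 = €2,275,400.00.
Net income = €2,275,400.00 × (1 − 0.31) = €1,570,026.00.
Per share: €1,570,026.00 / 2,546,000 shares = €0.62.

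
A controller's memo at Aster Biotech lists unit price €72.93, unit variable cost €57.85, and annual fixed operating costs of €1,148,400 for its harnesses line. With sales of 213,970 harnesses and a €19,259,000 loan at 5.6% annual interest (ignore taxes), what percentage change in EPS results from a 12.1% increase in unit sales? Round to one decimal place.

+39.1%

Total contribution margin = 213,970 × €15.08 = €3,226,667.60.
EBIT = €3,226,667.60 − €1,148,400 = €2,078,267.60.
After interest of €1,078,504.00, pre-tax earnings = €999,763.60.
DCL = total CM / (EBIT − I) = €3,226,667.60 / €999,763.60 = 3.2274.
EPS therefore changes by 3.2274 × (+12.1%) = +39.1%.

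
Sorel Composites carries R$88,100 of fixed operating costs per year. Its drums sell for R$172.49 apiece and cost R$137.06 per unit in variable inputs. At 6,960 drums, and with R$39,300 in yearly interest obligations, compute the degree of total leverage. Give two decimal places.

2.07

Total contribution margin = 6,960 × R$35.43 = R$246,592.80.
Subtracting fixed costs: EBIT = R$246,592.80 − R$88,100 = R$158,492.80. Interest = R$39,300.00, so EBIT − I = R$119,192.80.
Degree of total leverage = total CM / (EBIT − interest) = R$246,592.80 / R$119,192.80 = 2.0689.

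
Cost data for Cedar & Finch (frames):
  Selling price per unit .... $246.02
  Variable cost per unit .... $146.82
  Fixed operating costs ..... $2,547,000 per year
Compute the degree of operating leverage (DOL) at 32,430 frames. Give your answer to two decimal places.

Total contribution margin = 32,430 × $99.20 = $3,217,056.00.
Subtracting fixed costs: EBIT = $3,217,056.00 − $2,547,000 = $670,056.00.
DOL = contribution ÷ EBIT = $3,217,056.00 ÷ $670,056.00 = 4.8012.

4.80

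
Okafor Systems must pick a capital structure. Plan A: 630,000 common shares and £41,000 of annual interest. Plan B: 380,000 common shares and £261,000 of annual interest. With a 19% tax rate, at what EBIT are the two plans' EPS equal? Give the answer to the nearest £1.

Set EPS_A = EPS_B: (EBIT − £41,000)(1 − 0.19) ÷ 630,000 = (EBIT − £261,000)(1 − 0.19) ÷ 380,000.
The (1 − t) factor cancels: (EBIT − 41,000) × 380,000 = (EBIT − 261,000) × 630,000.
EBIT × (630,000 − 380,000) = 261,000 × 630,000 − 41,000 × 380,000 = 148,850,000,000, so EBIT = 148,850,000,000 ÷ 250,000 = 595,400.00.

£595,400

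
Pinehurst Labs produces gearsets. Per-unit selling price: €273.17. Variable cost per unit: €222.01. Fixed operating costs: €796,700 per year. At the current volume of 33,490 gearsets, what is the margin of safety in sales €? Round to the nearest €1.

Unit CM = price − variable cost = €273.17 − €222.01 = €51.16. Break-even units = €796,700 ÷ €51.16 = 15,572.71; break-even revenue = 15,572.71 × €273.17 = €4,253,998.03.
Actual sales revenue = 33,490 × €273.17 = €9,148,463.30.
Margin of safety = €9,148,463.30 − €4,253,998.03 = €4,894,465.

€4,894,465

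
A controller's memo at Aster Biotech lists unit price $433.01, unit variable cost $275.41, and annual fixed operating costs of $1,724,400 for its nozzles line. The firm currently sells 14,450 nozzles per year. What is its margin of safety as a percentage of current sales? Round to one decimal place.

Contribution margin per unit = $433.01 − $275.41 = $157.60. Break-even units = $1,724,400 ÷ $157.60 = 10,941.62; break-even revenue = 10,941.62 × $433.01 = $4,737,832.77.
Current sales = 14,450 × $433.01 = $6,256,994.50.
Margin of safety = ($6,256,994.50 − $4,737,832.77) ÷ $6,256,994.50 = 24.3%.

24.3%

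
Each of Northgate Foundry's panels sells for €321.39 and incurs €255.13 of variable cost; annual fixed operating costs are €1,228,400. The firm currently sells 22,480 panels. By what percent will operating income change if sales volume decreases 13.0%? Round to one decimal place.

Contribution at this volume is 22,480 × €66.26 = €1,489,524.80.
EBIT = €1,489,524.80 − €1,228,400 = €261,124.80.
DOL = contribution ÷ EBIT = €1,489,524.80 ÷ €261,124.80 = 5.7043.
So EBIT moves 5.7043 × (-13.0%) = -74.2%.

-74.2%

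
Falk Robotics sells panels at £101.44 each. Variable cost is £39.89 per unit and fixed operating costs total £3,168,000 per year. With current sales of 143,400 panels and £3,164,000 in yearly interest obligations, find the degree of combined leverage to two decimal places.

Contribution at this volume is 143,400 × £61.55 = £8,826,270.00.
EBIT = £8,826,270.00 − £3,168,000 = £5,658,270.00. Interest = £3,164,000.00, so EBIT − I = £2,494,270.00.
Degree of total leverage = total CM / (EBIT − interest) = £8,826,270.00 / £2,494,270.00 = 3.5386.

3.54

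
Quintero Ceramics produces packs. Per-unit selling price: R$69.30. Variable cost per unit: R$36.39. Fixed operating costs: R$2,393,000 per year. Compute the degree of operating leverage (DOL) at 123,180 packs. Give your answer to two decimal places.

2.44

At 123,180 units, contribution = 123,180 × R$32.91 = R$4,053,853.80.
Subtracting fixed costs: EBIT = R$4,053,853.80 − R$2,393,000 = R$1,660,853.80.
So DOL = total CM / EBIT = R$4,053,853.80 / R$1,660,853.80 = 2.4408.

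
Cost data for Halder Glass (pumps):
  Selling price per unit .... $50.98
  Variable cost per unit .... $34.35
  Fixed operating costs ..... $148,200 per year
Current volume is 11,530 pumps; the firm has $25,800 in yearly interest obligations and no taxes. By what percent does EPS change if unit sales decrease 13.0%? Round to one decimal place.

At 11,530 units, contribution = 11,530 × $16.63 = $191,743.90.
EBIT = $191,743.90 − $148,200 = $43,543.90.
After interest of $25,800.00, pre-tax earnings = $17,743.90.
Degree of combined leverage = contribution ÷ (EBIT − I) = $191,743.90 ÷ $17,743.90 = 10.8062.
EPS therefore changes by 10.8062 × (-13.0%) = -140.5%.

-140.5%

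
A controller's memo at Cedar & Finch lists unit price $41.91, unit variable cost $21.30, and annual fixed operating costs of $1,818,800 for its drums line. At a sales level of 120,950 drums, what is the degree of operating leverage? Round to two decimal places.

3.70

At 120,950 units, contribution = 120,950 × $20.61 = $2,492,779.50.
Operating income = contribution − fixed costs = $2,492,779.50 − $1,818,800 = $673,979.50.
DOL = contribution ÷ EBIT = $2,492,779.50 ÷ $673,979.50 = 3.6986.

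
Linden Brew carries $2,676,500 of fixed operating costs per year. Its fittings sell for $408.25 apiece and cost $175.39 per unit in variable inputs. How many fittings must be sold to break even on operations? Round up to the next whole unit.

Unit CM = price − variable cost = $408.25 − $175.39 = $232.86.
Break-even Q = $2,676,500 / $232.86 = 11,494.03 → 11,495 fittings.

11,495 fittings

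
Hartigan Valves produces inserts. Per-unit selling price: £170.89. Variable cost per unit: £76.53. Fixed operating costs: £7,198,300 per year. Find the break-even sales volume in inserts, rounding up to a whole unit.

Each unit contributes £170.89 − £76.53 = £94.36.
Break-even Q = £7,198,300 / £94.36 = 76,285.50 → 76,286 inserts.

76,286 inserts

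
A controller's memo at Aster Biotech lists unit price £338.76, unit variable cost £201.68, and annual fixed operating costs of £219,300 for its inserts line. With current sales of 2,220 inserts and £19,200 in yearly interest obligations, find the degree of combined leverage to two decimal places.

Contribution at this volume is 2,220 × £137.08 = £304,317.60.
Subtracting fixed costs: EBIT = £304,317.60 − £219,300 = £85,017.60. Interest = £19,200.00, so EBIT − I = £65,817.60.
DCL = contribution ÷ (EBIT − I) = £304,317.60 ÷ £65,817.60 = 4.6237.

4.62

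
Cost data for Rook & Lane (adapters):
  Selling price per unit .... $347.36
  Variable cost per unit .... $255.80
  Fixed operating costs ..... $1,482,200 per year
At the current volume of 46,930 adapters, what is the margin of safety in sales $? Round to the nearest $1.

$10,678,440

Unit CM = price − variable cost = $347.36 − $255.80 = $91.56. Break-even units = $1,482,200 ÷ $91.56 = 16,188.29; break-even revenue = 16,188.29 × $347.36 = $5,623,165.05.
Actual sales revenue = 46,930 × $347.36 = $16,301,604.80.
Margin of safety = $16,301,604.80 − $5,623,165.05 = $10,678,440.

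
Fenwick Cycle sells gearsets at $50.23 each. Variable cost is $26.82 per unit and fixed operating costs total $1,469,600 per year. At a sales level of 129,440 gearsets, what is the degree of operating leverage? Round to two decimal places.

At 129,440 units, contribution = 129,440 × $23.41 = $3,030,190.40.
EBIT = $3,030,190.40 − $1,469,600 = $1,560,590.40.
So DOL = total CM / EBIT = $3,030,190.40 / $1,560,590.40 = 1.9417.

1.94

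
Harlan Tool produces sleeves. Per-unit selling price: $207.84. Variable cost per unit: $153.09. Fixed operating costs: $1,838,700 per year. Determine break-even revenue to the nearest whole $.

Contribution margin per unit = $207.84 − $153.09 = $54.75, a CM ratio of $54.75 ÷ $207.84 = 0.2634.
Break-even sales = FC ÷ CM ratio = $1,838,700 × $207.84 / $54.75 = $6,980,007.

$6,980,007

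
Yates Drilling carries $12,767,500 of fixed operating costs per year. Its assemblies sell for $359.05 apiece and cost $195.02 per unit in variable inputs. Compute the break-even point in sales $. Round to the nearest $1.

$27,947,149

Contribution margin per unit = $359.05 − $195.02 = $164.03, a CM ratio of $164.03 ÷ $359.05 = 0.4568.
Break-even sales = FC ÷ CM ratio = $12,767,500 × $359.05 / $164.03 = $27,947,149.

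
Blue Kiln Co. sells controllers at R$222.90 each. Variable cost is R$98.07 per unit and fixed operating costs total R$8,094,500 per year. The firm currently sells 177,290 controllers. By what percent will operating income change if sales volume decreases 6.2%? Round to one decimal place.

-9.8%

At 177,290 units, contribution = 177,290 × R$124.83 = R$22,131,110.70.
EBIT = R$22,131,110.70 − R$8,094,500 = R$14,036,610.70.
DOL = contribution ÷ EBIT = R$22,131,110.70 ÷ R$14,036,610.70 = 1.5767.
So EBIT moves 1.5767 × (-6.2%) = -9.8%.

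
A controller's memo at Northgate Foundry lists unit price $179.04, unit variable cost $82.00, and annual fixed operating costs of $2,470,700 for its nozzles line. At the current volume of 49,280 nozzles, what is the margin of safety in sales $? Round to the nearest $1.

Contribution margin per unit = $179.04 − $82.00 = $97.04. Break-even units = $2,470,700 ÷ $97.04 = 25,460.63; break-even revenue = 25,460.63 × $179.04 = $4,558,472.05.
Current sales = 49,280 × $179.04 = $8,823,091.20.
Margin of safety = $8,823,091.20 − $4,558,472.05 = $4,264,619.

$4,264,619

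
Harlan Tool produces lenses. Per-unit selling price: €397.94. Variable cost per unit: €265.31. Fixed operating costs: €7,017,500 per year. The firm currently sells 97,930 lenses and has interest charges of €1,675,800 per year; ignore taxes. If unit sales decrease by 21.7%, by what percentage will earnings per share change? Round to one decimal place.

Total contribution margin = 97,930 × €132.63 = €12,988,455.90.
Operating income = contribution − fixed costs = €12,988,455.90 − €7,017,500 = €5,970,955.90.
After interest of €1,675,800.00, pre-tax earnings = €4,295,155.90.
Degree of combined leverage = contribution ÷ (EBIT − I) = €12,988,455.90 ÷ €4,295,155.90 = 3.0240.
EPS therefore changes by 3.0240 × (-21.7%) = -65.6%.

-65.6%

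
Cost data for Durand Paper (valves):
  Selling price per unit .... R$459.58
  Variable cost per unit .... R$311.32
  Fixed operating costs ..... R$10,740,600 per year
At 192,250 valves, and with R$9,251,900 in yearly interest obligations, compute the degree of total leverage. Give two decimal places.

At 192,250 units, contribution = 192,250 × R$148.26 = R$28,502,985.00.
EBIT = R$28,502,985.00 − R$10,740,600 = R$17,762,385.00. Interest = R$9,251,900.00.
DOL = R$28,502,985.00 ÷ R$17,762,385.00 = 1.6047; DFL = R$17,762,385.00 ÷ R$8,510,485.00 = 2.0871.
Combined leverage = 1.6047 × 2.0871 = 3.3492.

3.35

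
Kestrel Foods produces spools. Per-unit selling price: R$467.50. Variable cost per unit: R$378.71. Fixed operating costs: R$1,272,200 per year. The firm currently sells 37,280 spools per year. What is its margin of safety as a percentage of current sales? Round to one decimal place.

Each unit contributes R$467.50 − R$378.71 = R$88.79. Break-even units = R$1,272,200 ÷ R$88.79 = 14,328.19; break-even revenue = 14,328.19 × R$467.50 = R$6,698,428.88.
Current sales = 37,280 × R$467.50 = R$17,428,400.00.
Margin of safety = (R$17,428,400.00 − R$6,698,428.88) ÷ R$17,428,400.00 = 61.6%.

61.6%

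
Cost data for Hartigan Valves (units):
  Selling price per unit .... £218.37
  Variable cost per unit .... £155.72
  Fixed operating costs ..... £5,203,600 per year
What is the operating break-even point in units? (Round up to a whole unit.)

83,059 units

Each unit contributes £218.37 − £155.72 = £62.65.
Units to break even: £5,203,600 ÷ £62.65 = 83,058.26, rounded up to 83,059.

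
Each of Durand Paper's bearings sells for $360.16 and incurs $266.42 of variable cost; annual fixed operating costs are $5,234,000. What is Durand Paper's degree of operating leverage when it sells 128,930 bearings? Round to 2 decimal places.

1.76

Total contribution margin = 128,930 × $93.74 = $12,085,898.20.
Subtracting fixed costs: EBIT = $12,085,898.20 − $5,234,000 = $6,851,898.20.
So DOL = total CM / EBIT = $12,085,898.20 / $6,851,898.20 = 1.7639.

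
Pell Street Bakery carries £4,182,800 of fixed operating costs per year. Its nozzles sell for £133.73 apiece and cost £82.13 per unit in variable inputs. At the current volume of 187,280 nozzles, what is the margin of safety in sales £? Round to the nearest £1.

Each unit contributes £133.73 − £82.13 = £51.60. Break-even units = £4,182,800 ÷ £51.60 = 81,062.02; break-even revenue = 81,062.02 × £133.73 = £10,840,423.33.
Actual sales revenue = 187,280 × £133.73 = £25,044,954.40.
Margin of safety = £25,044,954.40 − £10,840,423.33 = £14,204,531.

£14,204,531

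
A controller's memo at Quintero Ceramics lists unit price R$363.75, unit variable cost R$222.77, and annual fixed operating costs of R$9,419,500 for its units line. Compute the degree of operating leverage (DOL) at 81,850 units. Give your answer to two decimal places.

Contribution at this volume is 81,850 × R$140.98 = R$11,539,213.00.
Subtracting fixed costs: EBIT = R$11,539,213.00 − R$9,419,500 = R$2,119,713.00.
DOL = contribution ÷ EBIT = R$11,539,213.00 ÷ R$2,119,713.00 = 5.4438.

5.44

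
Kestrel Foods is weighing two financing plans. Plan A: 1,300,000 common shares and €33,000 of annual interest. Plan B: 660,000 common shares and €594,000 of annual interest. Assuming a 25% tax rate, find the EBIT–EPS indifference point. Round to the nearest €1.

At indifference, (EBIT − 33,000)(1 − t)/1,300,000 = (EBIT − 594,000)(1 − t)/660,000.
Cancelling (1 − t) and cross-multiplying: 660,000·(EBIT − 33,000) = 1,300,000·(EBIT − 594,000).
Solving, EBIT = (594,000·1,300,000 − 33,000·660,000) / (1,300,000 − 660,000) = 750,420,000,000 / 640,000 = 1,172,531.25.

€1,172,531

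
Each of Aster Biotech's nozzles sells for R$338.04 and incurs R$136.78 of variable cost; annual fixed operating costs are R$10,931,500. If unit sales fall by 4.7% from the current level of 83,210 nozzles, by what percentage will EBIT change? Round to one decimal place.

Contribution at this volume is 83,210 × R$201.26 = R$16,746,844.60.
Subtracting fixed costs: EBIT = R$16,746,844.60 − R$10,931,500 = R$5,815,344.60.
DOL = contribution ÷ EBIT = R$16,746,844.60 ÷ R$5,815,344.60 = 2.8798.
So EBIT moves 2.8798 × (-4.7%) = -13.5%.

-13.5%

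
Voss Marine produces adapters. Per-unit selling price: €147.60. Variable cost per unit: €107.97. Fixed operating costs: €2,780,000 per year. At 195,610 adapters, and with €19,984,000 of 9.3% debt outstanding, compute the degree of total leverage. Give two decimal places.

Contribution at this volume is 195,610 × €39.63 = €7,752,024.30.
Subtracting fixed costs: EBIT = €7,752,024.30 − €2,780,000 = €4,972,024.30. Interest = €1,858,512.00, so EBIT − I = €3,113,512.30.
Degree of total leverage = total CM / (EBIT − interest) = €7,752,024.30 / €3,113,512.30 = 2.4898.

2.49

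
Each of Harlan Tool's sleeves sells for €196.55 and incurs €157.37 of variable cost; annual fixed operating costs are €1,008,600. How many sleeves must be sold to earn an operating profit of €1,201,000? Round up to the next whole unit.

Unit CM = price − variable cost = €196.55 − €157.37 = €39.18.
Units = (FC + target) / CM = (€1,008,600 + €1,201,000) / €39.18 = 56,396.12, so 56,397 sleeves.

56,397 sleeves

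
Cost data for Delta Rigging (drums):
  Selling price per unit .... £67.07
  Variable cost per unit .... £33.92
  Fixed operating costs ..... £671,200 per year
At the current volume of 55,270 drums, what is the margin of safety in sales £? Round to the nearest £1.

£2,348,968

Contribution margin per unit = £67.07 − £33.92 = £33.15. Break-even units = £671,200 ÷ £33.15 = 20,247.36; break-even revenue = 20,247.36 × £67.07 = £1,357,990.47.
Actual sales revenue = 55,270 × £67.07 = £3,706,958.90.
Margin of safety = £3,706,958.90 − £1,357,990.47 = £2,348,968.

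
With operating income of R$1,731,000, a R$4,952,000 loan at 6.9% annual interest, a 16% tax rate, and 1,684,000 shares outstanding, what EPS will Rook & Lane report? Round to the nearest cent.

Interest = R$341,688.00, so EBT = R$1,731,000 − R$341,688.00 = R$1,389,312.00.
Net income = R$1,389,312.00 × (1 − 0.16) = R$1,167,022.08.
EPS = R$1,167,022.08 ÷ 1,684,000 = R$0.69.

R$0.69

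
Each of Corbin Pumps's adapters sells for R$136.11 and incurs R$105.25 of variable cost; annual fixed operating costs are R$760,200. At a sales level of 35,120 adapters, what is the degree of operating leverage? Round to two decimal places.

Total contribution margin = 35,120 × R$30.86 = R$1,083,803.20.
Operating income = contribution − fixed costs = R$1,083,803.20 − R$760,200 = R$323,603.20.
Degree of operating leverage = R$1,083,803.20 / R$323,603.20 = 3.3492.

3.35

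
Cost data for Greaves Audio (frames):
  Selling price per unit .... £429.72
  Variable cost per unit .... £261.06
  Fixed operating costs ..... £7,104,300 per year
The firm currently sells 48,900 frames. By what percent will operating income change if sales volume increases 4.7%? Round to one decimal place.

+33.9%

At 48,900 units, contribution = 48,900 × £168.66 = £8,247,474.00.
Subtracting fixed costs: EBIT = £8,247,474.00 − £7,104,300 = £1,143,174.00.
DOL = contribution ÷ EBIT = £8,247,474.00 ÷ £1,143,174.00 = 7.2145.
So EBIT moves 7.2145 × (+4.7%) = +33.9%.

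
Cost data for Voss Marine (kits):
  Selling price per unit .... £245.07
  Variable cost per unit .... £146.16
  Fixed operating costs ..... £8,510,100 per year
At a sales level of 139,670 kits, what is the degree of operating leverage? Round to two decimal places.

2.60

Total contribution margin = 139,670 × £98.91 = £13,814,759.70.
Subtracting fixed costs: EBIT = £13,814,759.70 − £8,510,100 = £5,304,659.70.
So DOL = total CM / EBIT = £13,814,759.70 / £5,304,659.70 = 2.6043.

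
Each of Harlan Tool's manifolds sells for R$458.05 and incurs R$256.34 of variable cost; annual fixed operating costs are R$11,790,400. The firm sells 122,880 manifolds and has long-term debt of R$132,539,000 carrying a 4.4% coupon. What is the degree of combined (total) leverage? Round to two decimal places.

Total contribution margin = 122,880 × R$201.71 = R$24,786,124.80.
EBIT = R$24,786,124.80 − R$11,790,400 = R$12,995,724.80. Interest = R$5,831,716.00.
DOL = R$24,786,124.80 ÷ R$12,995,724.80 = 1.9073; DFL = R$12,995,724.80 ÷ R$7,164,008.80 = 1.8140.
DCL = DOL × DFL = 1.9073 × 1.8140 = 3.4598.

3.46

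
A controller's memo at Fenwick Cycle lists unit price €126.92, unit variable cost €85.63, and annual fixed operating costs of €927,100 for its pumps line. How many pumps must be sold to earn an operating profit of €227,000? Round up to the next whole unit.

27,952 pumps

Unit CM = price − variable cost = €126.92 − €85.63 = €41.29.
Required volume = (fixed costs + target profit) ÷ CM = (€927,100 + €227,000) ÷ €41.29 = 27,951.08, so 27,952 pumps.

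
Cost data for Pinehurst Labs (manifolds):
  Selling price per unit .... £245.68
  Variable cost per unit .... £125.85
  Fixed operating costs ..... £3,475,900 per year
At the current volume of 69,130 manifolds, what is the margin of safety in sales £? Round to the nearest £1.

£9,857,437

Each unit contributes £245.68 − £125.85 = £119.83. Break-even units = £3,475,900 ÷ £119.83 = 29,006.93; break-even revenue = 29,006.93 × £245.68 = £7,126,421.70.
Current sales = 69,130 × £245.68 = £16,983,858.40.
Margin of safety = £16,983,858.40 − £7,126,421.70 = £9,857,437.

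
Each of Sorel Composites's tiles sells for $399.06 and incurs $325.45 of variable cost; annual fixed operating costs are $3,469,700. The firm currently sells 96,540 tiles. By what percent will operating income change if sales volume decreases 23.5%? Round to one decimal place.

Contribution at this volume is 96,540 × $73.61 = $7,106,309.40.
Subtracting fixed costs: EBIT = $7,106,309.40 − $3,469,700 = $3,636,609.40.
Degree of operating leverage = $7,106,309.40 / $3,636,609.40 = 1.9541.
%ΔEBIT = DOL × %ΔSales = 1.9541 × -23.5% = -45.9%.

-45.9%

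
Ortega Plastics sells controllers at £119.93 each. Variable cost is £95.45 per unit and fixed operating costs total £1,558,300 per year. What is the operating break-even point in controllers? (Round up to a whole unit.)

63,657 controllers

Contribution margin per unit = £119.93 − £95.45 = £24.48.
Break-even Q = £1,558,300 / £24.48 = 63,656.05 → 63,657 controllers.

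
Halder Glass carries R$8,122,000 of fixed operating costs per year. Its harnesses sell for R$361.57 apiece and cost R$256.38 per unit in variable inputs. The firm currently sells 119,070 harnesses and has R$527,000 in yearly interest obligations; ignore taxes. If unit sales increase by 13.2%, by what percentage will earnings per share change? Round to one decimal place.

+42.7%

At 119,070 units, contribution = 119,070 × R$105.19 = R$12,524,973.30.
Operating income = contribution − fixed costs = R$12,524,973.30 − R$8,122,000 = R$4,402,973.30.
Interest = R$527,000.00, so EBIT − I = R$3,875,973.30.
Degree of combined leverage = contribution ÷ (EBIT − I) = R$12,524,973.30 ÷ R$3,875,973.30 = 3.2314.
%ΔEPS = DCL × %ΔSales = 3.2314 × +13.2% = +42.7%.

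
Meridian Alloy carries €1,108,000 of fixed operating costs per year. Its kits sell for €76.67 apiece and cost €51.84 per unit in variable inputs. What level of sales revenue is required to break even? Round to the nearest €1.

€3,421,279

Contribution margin per unit = €76.67 − €51.84 = €24.83, a CM ratio of €24.83 ÷ €76.67 = 0.3239.
Break-even revenue = fixed costs × price ÷ CM = €1,108,000 × €76.67 ÷ €24.83 = €3,421,279.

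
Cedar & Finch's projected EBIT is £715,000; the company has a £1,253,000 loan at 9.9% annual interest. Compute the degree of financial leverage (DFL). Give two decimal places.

1.21

Interest = £124,047.00.
DFL = EBIT ÷ (EBIT − I) = £715,000 ÷ (£715,000 − £124,047.00) = £715,000 ÷ £590,953.00 = 1.2099.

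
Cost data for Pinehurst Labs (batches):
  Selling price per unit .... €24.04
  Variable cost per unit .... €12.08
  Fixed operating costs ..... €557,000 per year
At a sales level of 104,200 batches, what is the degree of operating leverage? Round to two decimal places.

1.81

Total contribution margin = 104,200 × €11.96 = €1,246,232.00.
Subtracting fixed costs: EBIT = €1,246,232.00 − €557,000 = €689,232.00.
DOL = contribution ÷ EBIT = €1,246,232.00 ÷ €689,232.00 = 1.8081.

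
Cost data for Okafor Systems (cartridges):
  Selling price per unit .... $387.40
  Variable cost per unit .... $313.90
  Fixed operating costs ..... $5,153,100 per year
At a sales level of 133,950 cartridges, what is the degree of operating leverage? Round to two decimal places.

Total contribution margin = 133,950 × $73.50 = $9,845,325.00.
Subtracting fixed costs: EBIT = $9,845,325.00 − $5,153,100 = $4,692,225.00.
DOL = contribution ÷ EBIT = $9,845,325.00 ÷ $4,692,225.00 = 2.0982.

2.10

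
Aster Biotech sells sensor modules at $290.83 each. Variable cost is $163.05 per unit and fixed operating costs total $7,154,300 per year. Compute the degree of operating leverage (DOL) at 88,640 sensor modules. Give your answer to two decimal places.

2.71

Contribution at this volume is 88,640 × $127.78 = $11,326,419.20.
EBIT = $11,326,419.20 − $7,154,300 = $4,172,119.20.
Degree of operating leverage = $11,326,419.20 / $4,172,119.20 = 2.7148.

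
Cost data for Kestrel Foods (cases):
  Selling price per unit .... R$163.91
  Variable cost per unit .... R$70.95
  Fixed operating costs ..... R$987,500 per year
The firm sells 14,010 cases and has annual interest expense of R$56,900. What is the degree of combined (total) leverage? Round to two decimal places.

Contribution at this volume is 14,010 × R$92.96 = R$1,302,369.60.
EBIT = R$1,302,369.60 − R$987,500 = R$314,869.60. Interest = R$56,900.00.
DOL = R$1,302,369.60 ÷ R$314,869.60 = 4.1362; DFL = R$314,869.60 ÷ R$257,969.60 = 1.2206.
DCL = DOL × DFL = 4.1362 × 1.2206 = 5.0486.

5.05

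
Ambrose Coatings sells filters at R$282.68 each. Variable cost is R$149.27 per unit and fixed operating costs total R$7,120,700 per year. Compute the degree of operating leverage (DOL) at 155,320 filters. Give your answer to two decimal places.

1.52

Contribution at this volume is 155,320 × R$133.41 = R$20,721,241.20.
EBIT = R$20,721,241.20 − R$7,120,700 = R$13,600,541.20.
So DOL = total CM / EBIT = R$20,721,241.20 / R$13,600,541.20 = 1.5236.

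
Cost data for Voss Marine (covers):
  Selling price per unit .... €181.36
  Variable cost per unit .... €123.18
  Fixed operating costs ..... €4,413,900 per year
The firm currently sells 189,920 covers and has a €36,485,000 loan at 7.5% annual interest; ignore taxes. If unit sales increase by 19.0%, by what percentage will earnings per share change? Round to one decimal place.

+53.8%

At 189,920 units, contribution = 189,920 × €58.18 = €11,049,545.60.
Subtracting fixed costs: EBIT = €11,049,545.60 − €4,413,900 = €6,635,645.60.
After interest of €2,736,375.00, pre-tax earnings = €3,899,270.60.
Degree of combined leverage = contribution ÷ (EBIT − I) = €11,049,545.60 ÷ €3,899,270.60 = 2.8337.
EPS therefore changes by 2.8337 × (+19.0%) = +53.8%.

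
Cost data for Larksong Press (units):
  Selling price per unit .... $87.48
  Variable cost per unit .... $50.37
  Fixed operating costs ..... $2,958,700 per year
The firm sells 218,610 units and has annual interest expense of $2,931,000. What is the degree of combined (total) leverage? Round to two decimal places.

3.65

At 218,610 units, contribution = 218,610 × $37.11 = $8,112,617.10.
EBIT = $8,112,617.10 − $2,958,700 = $5,153,917.10. Interest = $2,931,000.00.
DOL = $8,112,617.10 ÷ $5,153,917.10 = 1.5741; DFL = $5,153,917.10 ÷ $2,222,917.10 = 2.3185.
Combined leverage = 1.5741 × 2.3185 = 3.6496.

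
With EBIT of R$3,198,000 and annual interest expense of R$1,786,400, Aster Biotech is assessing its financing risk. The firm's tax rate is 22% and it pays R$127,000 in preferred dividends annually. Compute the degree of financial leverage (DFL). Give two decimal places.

2.56

Interest = R$1,786,400.00.
Pre-tax preferred-dividend burden = R$127,000 ÷ (1 − 0.22) = R$162,820.51.
DFL = EBIT ÷ [EBIT − I − D_p/(1−t)] = R$3,198,000 ÷ [R$3,198,000 − R$1,786,400.00 − R$162,820.51] = R$3,198,000 ÷ R$1,248,779.49 = 2.5609.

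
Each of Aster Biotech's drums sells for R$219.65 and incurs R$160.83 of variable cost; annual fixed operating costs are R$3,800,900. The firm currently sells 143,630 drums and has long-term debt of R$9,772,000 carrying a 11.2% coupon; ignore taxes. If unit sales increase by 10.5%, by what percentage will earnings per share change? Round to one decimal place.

Total contribution margin = 143,630 × R$58.82 = R$8,448,316.60.
EBIT = R$8,448,316.60 − R$3,800,900 = R$4,647,416.60.
Interest = R$1,094,464.00, so EBIT − I = R$3,552,952.60.
Degree of combined leverage = contribution ÷ (EBIT − I) = R$8,448,316.60 ÷ R$3,552,952.60 = 2.3778.
EPS therefore changes by 2.3778 × (+10.5%) = +25.0%.

+25.0%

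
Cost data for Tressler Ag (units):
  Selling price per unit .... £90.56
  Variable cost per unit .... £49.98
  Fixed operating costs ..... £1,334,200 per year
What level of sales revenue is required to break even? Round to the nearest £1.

Contribution margin per unit = £90.56 − £49.98 = £40.58, a CM ratio of £40.58 ÷ £90.56 = 0.4481.
Break-even sales = FC ÷ CM ratio = £1,334,200 × £90.56 / £40.58 = £2,977,456.

£2,977,456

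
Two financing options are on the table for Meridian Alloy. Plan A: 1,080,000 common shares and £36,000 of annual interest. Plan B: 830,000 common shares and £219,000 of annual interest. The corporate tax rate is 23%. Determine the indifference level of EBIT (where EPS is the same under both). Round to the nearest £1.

£826,560

At indifference, (EBIT − 36,000)(1 − t)/1,080,000 = (EBIT − 219,000)(1 − t)/830,000.
The (1 − t) factor cancels: (EBIT − 36,000) × 830,000 = (EBIT − 219,000) × 1,080,000.
Solving, EBIT = (219,000·1,080,000 − 36,000·830,000) / (1,080,000 − 830,000) = 206,640,000,000 / 250,000 = 826,560.00.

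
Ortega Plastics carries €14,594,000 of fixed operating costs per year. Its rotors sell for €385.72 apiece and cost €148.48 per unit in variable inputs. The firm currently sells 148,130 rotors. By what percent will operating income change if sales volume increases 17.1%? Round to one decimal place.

+29.2%

Total contribution margin = 148,130 × €237.24 = €35,142,361.20.
Subtracting fixed costs: EBIT = €35,142,361.20 − €14,594,000 = €20,548,361.20.
Degree of operating leverage = €35,142,361.20 / €20,548,361.20 = 1.7102.
So EBIT moves 1.7102 × (+17.1%) = +29.2%.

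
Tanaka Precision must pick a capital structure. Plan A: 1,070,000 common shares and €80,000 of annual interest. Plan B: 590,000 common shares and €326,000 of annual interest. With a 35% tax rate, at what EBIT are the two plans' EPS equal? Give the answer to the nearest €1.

At indifference, (EBIT − 80,000)(1 − t)/1,070,000 = (EBIT − 326,000)(1 − t)/590,000.
Cancelling (1 − t) and cross-multiplying: 590,000·(EBIT − 80,000) = 1,070,000·(EBIT − 326,000).
EBIT × (1,070,000 − 590,000) = 326,000 × 1,070,000 − 80,000 × 590,000 = 301,620,000,000, so EBIT = 301,620,000,000 ÷ 480,000 = 628,375.00.

€628,375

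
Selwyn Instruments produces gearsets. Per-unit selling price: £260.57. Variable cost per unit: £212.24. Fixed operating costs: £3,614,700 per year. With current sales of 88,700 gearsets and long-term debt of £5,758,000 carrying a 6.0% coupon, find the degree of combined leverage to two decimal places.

Total contribution margin = 88,700 × £48.33 = £4,286,871.00.
EBIT = £4,286,871.00 − £3,614,700 = £672,171.00. Interest = £345,480.00.
DOL = £4,286,871.00 ÷ £672,171.00 = 6.3776; DFL = £672,171.00 ÷ £326,691.00 = 2.0575.
DCL = DOL × DFL = 6.3776 × 2.0575 = 13.1219.

13.12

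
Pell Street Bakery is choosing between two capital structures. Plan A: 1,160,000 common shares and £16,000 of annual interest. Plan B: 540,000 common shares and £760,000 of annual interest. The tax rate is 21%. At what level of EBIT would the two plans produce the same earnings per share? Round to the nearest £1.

At indifference, (EBIT − 16,000)(1 − t)/1,160,000 = (EBIT − 760,000)(1 − t)/540,000.
The (1 − t) factor cancels: (EBIT − 16,000) × 540,000 = (EBIT − 760,000) × 1,160,000.
Solving, EBIT = (760,000·1,160,000 − 16,000·540,000) / (1,160,000 − 540,000) = 872,960,000,000 / 620,000 = 1,408,000.00.

£1,408,000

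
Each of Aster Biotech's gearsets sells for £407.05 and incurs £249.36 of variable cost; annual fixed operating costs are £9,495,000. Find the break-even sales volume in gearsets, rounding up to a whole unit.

60,214 gearsets

Each unit contributes £407.05 − £249.36 = £157.69.
Break-even volume = fixed costs ÷ CM per unit = £9,495,000 ÷ £157.69 = 60,213.08, so 60,214 gearsets.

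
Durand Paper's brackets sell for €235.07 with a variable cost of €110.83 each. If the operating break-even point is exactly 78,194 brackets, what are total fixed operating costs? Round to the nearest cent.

Unit CM = price − variable cost = €235.07 − €110.83 = €124.24.
Fixed costs = break-even units × CM = 78,194 × €124.24 = €9,714,822.56.

€9,714,822.56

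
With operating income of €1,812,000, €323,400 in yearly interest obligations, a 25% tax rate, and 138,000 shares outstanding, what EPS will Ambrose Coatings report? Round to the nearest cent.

Interest = €323,400.00, so EBT = €1,812,000 − €323,400.00 = €1,488,600.00.
Net income = €1,488,600.00 × (1 − 0.25) = €1,116,450.00.
EPS = €1,116,450.00 ÷ 138,000 = €8.09.

€8.09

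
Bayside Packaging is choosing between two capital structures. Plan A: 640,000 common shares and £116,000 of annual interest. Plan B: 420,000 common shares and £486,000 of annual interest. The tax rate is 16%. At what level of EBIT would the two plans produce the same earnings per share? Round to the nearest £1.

Set EPS_A = EPS_B: (EBIT − £116,000)(1 − 0.16) ÷ 640,000 = (EBIT − £486,000)(1 − 0.16) ÷ 420,000.
Cancelling (1 − t) and cross-multiplying: 420,000·(EBIT − 116,000) = 640,000·(EBIT − 486,000).
Solving, EBIT = (486,000·640,000 − 116,000·420,000) / (640,000 − 420,000) = 262,320,000,000 / 220,000 = 1,192,363.64.

£1,192,364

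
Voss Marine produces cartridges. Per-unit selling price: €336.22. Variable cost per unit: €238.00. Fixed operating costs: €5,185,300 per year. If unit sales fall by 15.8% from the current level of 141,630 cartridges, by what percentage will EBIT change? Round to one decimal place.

-25.2%

Contribution at this volume is 141,630 × €98.22 = €13,910,898.60.
Operating income = contribution − fixed costs = €13,910,898.60 − €5,185,300 = €8,725,598.60.
So DOL = total CM / EBIT = €13,910,898.60 / €8,725,598.60 = 1.5943.
So EBIT moves 1.5943 × (-15.8%) = -25.2%.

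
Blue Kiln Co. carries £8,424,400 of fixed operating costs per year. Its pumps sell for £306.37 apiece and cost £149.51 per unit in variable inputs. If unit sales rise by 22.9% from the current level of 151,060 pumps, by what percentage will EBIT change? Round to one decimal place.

+35.5%

At 151,060 units, contribution = 151,060 × £156.86 = £23,695,271.60.
Subtracting fixed costs: EBIT = £23,695,271.60 − £8,424,400 = £15,270,871.60.
DOL = contribution ÷ EBIT = £23,695,271.60 ÷ £15,270,871.60 = 1.5517.
Operating income changes by 1.5517 × +22.9% = +35.5%.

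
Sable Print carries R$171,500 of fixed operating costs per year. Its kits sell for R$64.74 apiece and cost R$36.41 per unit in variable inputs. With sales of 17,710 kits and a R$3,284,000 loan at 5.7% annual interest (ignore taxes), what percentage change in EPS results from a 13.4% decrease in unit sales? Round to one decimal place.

-47.0%

At 17,710 units, contribution = 17,710 × R$28.33 = R$501,724.30.
Operating income = contribution − fixed costs = R$501,724.30 − R$171,500 = R$330,224.30.
Interest = R$187,188.00, so EBIT − I = R$143,036.30.
Degree of combined leverage = contribution ÷ (EBIT − I) = R$501,724.30 ÷ R$143,036.30 = 3.5077.
%ΔEPS = DCL × %ΔSales = 3.5077 × -13.4% = -47.0%.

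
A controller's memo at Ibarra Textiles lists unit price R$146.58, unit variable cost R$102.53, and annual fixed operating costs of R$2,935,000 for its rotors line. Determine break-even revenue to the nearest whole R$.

Contribution margin per unit = R$146.58 − R$102.53 = R$44.05, a CM ratio of R$44.05 ÷ R$146.58 = 0.3005.
Break-even sales = FC ÷ CM ratio = R$2,935,000 × R$146.58 / R$44.05 = R$9,766,454.

R$9,766,454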